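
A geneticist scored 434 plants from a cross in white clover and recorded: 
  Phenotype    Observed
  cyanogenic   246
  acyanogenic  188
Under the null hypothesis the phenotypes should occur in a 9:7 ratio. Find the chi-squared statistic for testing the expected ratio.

Total ratio parts = 16. Expected numbers out of 434:
  cyanogenic: 434 × 9/16 = 244.125
  acyanogenic: 434 × 7/16 = 189.875
χ² = Σ (O − E)² / E
  cyanogenic: (246 − 244.125)² / 244.125 = 0.0144
  acyanogenic: (188 − 189.875)² / 189.875 = 0.0185
χ² = 0.0144 + 0.0185 = 0.0329 ≈ 0.033

0.033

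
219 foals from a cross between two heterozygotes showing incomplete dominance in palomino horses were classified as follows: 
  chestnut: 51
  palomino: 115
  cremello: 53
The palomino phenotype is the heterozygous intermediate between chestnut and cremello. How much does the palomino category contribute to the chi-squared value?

0.276

With incomplete dominance, a heterozygote × heterozygote cross gives a 1:2:1 phenotypic ratio.
Total ratio parts = 4. Expected numbers out of 219:
  chestnut: 219 × 1/4 = 54.75
  palomino: 219 × 2/4 = 109.5
  cremello: 219 × 1/4 = 54.75
Contribution of palomino: (115 − 109.5)² / 109.5 = 0.2763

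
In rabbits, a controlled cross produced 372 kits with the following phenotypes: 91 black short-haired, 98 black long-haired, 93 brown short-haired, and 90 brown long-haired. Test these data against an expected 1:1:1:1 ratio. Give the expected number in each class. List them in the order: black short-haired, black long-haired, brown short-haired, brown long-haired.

Total ratio parts = 4. Expected numbers out of 372:
  black short-haired: 372 × 1/4 = 93
  black long-haired: 372 × 1/4 = 93
  brown short-haired: 372 × 1/4 = 93
  brown long-haired: 372 × 1/4 = 93

93, 93, 93, 93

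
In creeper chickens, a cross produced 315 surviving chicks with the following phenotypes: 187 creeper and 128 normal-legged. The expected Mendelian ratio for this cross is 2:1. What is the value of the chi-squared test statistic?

Expected counts for N = 315 under a 2:1 ratio (total parts = 3):
  creeper: 315 × 2/3 = 210
  normal-legged: 315 × 1/3 = 105
χ² = Σ (O − E)² / E
  creeper: (187 − 210)² / 210 = 2.5190
  normal-legged: (128 − 105)² / 105 = 5.0381
χ² = 2.5190 + 5.0381 = 7.5571 ≈ 7.557

7.557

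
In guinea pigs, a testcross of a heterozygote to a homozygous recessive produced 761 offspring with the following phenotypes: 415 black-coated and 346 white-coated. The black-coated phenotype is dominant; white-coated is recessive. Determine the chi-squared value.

6.256

A testcross of a heterozygote (Aa × aa) gives a 1:1 phenotypic ratio.
Total ratio parts = 2. Expected numbers out of 761:
  black-coated: 761 × 1/2 = 380.5
  white-coated: 761 × 1/2 = 380.5
χ² = Σ (O − E)² / E
  black-coated: (415 − 380.5)² / 380.5 = 3.1281
  white-coated: (346 − 380.5)² / 380.5 = 3.1281
χ² = 3.1281 + 3.1281 = 6.2562 ≈ 6.256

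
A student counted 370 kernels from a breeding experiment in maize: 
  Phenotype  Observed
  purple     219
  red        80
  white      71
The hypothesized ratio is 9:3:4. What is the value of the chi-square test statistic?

The 9:3:4 ratio has 16 parts, so with N = 370 the expected counts are:
  purple: 370 × 9/16 = 208.125
  red: 370 × 3/16 = 69.375
  white: 370 × 4/16 = 92.5
χ² = Σ (O − E)² / E
  purple: (219 − 208.125)² / 208.125 = 0.5682
  red: (80 − 69.375)² / 69.375 = 1.6273
  white: (71 − 92.5)² / 92.5 = 4.9973
χ² = 0.5682 + 1.6273 + 4.9973 = 7.1928 ≈ 7.193

7.193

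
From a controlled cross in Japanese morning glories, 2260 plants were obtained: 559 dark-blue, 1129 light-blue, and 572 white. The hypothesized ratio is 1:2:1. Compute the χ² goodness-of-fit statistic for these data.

Under the 1:2:1 hypothesis (Σ ratio = 4, N = 2260):
  dark-blue: 2260 × 1/4 = 565
  light-blue: 2260 × 2/4 = 1130
  white: 2260 × 1/4 = 565
χ² = Σ (O − E)² / E
  dark-blue: (559 − 565)² / 565 = 0.0637
  light-blue: (1129 − 1130)² / 1130 = 0.0009
  white: (572 − 565)² / 565 = 0.0867
χ² = 0.0637 + 0.0009 + 0.0867 = 0.1513 ≈ 0.151

0.151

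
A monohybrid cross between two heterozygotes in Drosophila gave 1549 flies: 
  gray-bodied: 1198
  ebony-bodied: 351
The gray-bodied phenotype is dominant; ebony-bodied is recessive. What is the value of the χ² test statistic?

For a monohybrid cross between heterozygotes with complete dominance, the expected phenotypic ratio is 3:1.
Expected counts for N = 1549 under a 3:1 ratio (total parts = 4):
  gray-bodied: 1549 × 3/4 = 1161.75
  ebony-bodied: 1549 × 1/4 = 387.25
χ² = Σ (O − E)² / E
  gray-bodied: (1198 − 1161.75)² / 1161.75 = 1.1311
  ebony-bodied: (351 − 387.25)² / 387.25 = 3.3933
χ² = 1.1311 + 3.3933 = 4.5244 ≈ 4.524

4.524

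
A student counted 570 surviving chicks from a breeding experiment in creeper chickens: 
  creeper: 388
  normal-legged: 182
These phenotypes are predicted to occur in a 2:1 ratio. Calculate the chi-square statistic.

The 2:1 ratio has 3 parts, so with N = 570 the expected counts are:
  creeper: 570 × 2/3 = 380
  normal-legged: 570 × 1/3 = 190
χ² = Σ (O − E)² / E
  creeper: (388 − 380)² / 380 = 0.1684
  normal-legged: (182 − 190)² / 190 = 0.3368
χ² = 0.1684 + 0.3368 = 0.5052 ≈ 0.505

0.505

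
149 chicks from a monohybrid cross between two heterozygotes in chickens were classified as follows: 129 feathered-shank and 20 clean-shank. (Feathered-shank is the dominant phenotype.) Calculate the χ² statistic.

For a monohybrid cross between heterozygotes with complete dominance, the expected phenotypic ratio is 3:1.
The 3:1 ratio has 4 parts, so with N = 149 the expected counts are:
  feathered-shank: 149 × 3/4 = 111.75
  clean-shank: 149 × 1/4 = 37.25
χ² = Σ (O − E)² / E
  feathered-shank: (129 − 111.75)² / 111.75 = 2.6628
  clean-shank: (20 − 37.25)² / 37.25 = 7.9883
χ² = 2.6628 + 7.9883 = 10.6511 ≈ 10.651

10.651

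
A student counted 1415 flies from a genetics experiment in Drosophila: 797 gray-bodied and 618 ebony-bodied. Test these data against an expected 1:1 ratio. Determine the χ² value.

22.644

Expected counts for N = 1415 under a 1:1 ratio (total parts = 2):
  gray-bodied: 1415 × 1/2 = 707.5
  ebony-bodied: 1415 × 1/2 = 707.5
χ² = Σ (O − E)² / E
  gray-bodied: (797 − 707.5)² / 707.5 = 11.3219
  ebony-bodied: (618 − 707.5)² / 707.5 = 11.3219
χ² = 11.3219 + 11.3219 = 22.6438 ≈ 22.644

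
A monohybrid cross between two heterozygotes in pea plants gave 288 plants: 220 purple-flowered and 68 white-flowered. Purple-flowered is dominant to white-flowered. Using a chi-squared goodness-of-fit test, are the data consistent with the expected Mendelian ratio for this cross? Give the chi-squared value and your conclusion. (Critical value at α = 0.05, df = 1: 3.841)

For a monohybrid cross between heterozygotes with complete dominance, the expected phenotypic ratio is 3:1.
The 3:1 ratio has 4 parts, so with N = 288 the expected counts are:
  purple-flowered: 288 × 3/4 = 216
  white-flowered: 288 × 1/4 = 72
χ² = Σ (O − E)² / E
  purple-flowered: (220 − 216)² / 216 = 0.0741
  white-flowered: (68 − 72)² / 72 = 0.2222
χ² = 0.0741 + 0.2222 = 0.2963 ≈ 0.296
Degrees of freedom = 2 − 1 = 1; critical value at α = 0.05 is 3.841.
Since 0.296 < 3.841, we fail to reject the null hypothesis — the data are consistent with the 3:1 ratio.

0.296; consistent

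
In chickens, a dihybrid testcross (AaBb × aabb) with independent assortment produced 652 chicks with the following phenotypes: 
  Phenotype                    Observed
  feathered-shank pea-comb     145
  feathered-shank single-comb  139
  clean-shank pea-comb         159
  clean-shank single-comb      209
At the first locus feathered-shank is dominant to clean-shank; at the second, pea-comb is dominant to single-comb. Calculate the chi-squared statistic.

18.601

A dihybrid testcross with independent assortment gives a 1:1:1:1 ratio.
Under the 1:1:1:1 hypothesis (Σ ratio = 4, N = 652):
  feathered-shank pea-comb: 652 × 1/4 = 163
  feathered-shank single-comb: 652 × 1/4 = 163
  clean-shank pea-comb: 652 × 1/4 = 163
  clean-shank single-comb: 652 × 1/4 = 163
χ² = Σ (O − E)² / E
  feathered-shank pea-comb: (145 − 163)² / 163 = 1.9877
  feathered-shank single-comb: (139 − 163)² / 163 = 3.5337
  clean-shank pea-comb: (159 − 163)² / 163 = 0.0982
  clean-shank single-comb: (209 − 163)² / 163 = 12.9816
χ² = 1.9877 + 3.5337 + 0.0982 + 12.9816 = 18.6012 ≈ 18.601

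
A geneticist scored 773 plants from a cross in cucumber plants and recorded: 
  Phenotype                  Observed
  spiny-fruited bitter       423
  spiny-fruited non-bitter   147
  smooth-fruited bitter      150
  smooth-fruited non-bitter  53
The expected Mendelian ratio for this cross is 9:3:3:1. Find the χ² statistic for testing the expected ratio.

The 9:3:3:1 ratio has 16 parts, so with N = 773 the expected counts are:
  spiny-fruited bitter: 773 × 9/16 = 434.8125
  spiny-fruited non-bitter: 773 × 3/16 = 144.9375
  smooth-fruited bitter: 773 × 3/16 = 144.9375
  smooth-fruited non-bitter: 773 × 1/16 = 48.3125
χ² = Σ (O − E)² / E
  spiny-fruited bitter: (423 − 434.8125)² / 434.8125 = 0.3209
  spiny-fruited non-bitter: (147 − 144.9375)² / 144.9375 = 0.0293
  smooth-fruited bitter: (150 − 144.9375)² / 144.9375 = 0.1768
  smooth-fruited non-bitter: (53 − 48.3125)² / 48.3125 = 0.4548
χ² = 0.3209 + 0.0293 + 0.1768 + 0.4548 = 0.9818 ≈ 0.982

0.982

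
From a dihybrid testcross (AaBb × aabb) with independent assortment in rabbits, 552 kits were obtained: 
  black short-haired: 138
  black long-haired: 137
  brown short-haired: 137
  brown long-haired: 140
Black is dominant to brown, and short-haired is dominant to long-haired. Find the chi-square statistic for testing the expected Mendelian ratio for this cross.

0.043

A dihybrid testcross with independent assortment gives a 1:1:1:1 ratio.
Expected counts for N = 552 under a 1:1:1:1 ratio (total parts = 4):
  black short-haired: 552 × 1/4 = 138
  black long-haired: 552 × 1/4 = 138
  brown short-haired: 552 × 1/4 = 138
  brown long-haired: 552 × 1/4 = 138
χ² = Σ (O − E)² / E
  black short-haired: (138 − 138)² / 138 = 0.0000
  black long-haired: (137 − 138)² / 138 = 0.0072
  brown short-haired: (137 − 138)² / 138 = 0.0072
  brown long-haired: (140 − 138)² / 138 = 0.0290
χ² = 0.0000 + 0.0072 + 0.0072 + 0.0290 = 0.0434 ≈ 0.043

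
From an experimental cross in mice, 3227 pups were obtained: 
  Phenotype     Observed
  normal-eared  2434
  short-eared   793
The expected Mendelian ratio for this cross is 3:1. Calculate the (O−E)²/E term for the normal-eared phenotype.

Total ratio parts = 4. Expected numbers out of 3227:
  normal-eared: 3227 × 3/4 = 2420.25
  short-eared: 3227 × 1/4 = 806.75
Contribution of normal-eared: (2434 − 2420.25)² / 2420.25 = 0.0781

0.078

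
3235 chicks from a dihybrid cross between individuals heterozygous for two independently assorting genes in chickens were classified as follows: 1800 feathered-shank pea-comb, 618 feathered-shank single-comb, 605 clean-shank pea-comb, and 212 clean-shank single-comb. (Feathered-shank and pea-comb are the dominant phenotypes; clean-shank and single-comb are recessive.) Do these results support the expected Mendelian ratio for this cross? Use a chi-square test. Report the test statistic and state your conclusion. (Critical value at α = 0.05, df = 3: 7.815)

A dihybrid F₂ with independent assortment and complete dominance at both loci gives a 9:3:3:1 phenotypic ratio.
Under the 9:3:3:1 hypothesis (Σ ratio = 16, N = 3235):
  feathered-shank pea-comb: 3235 × 9/16 = 1819.6875
  feathered-shank single-comb: 3235 × 3/16 = 606.5625
  clean-shank pea-comb: 3235 × 3/16 = 606.5625
  clean-shank single-comb: 3235 × 1/16 = 202.1875
χ² = Σ (O − E)² / E
  feathered-shank pea-comb: (1800 − 1819.6875)² / 1819.6875 = 0.2130
  feathered-shank single-comb: (618 − 606.5625)² / 606.5625 = 0.2157
  clean-shank pea-comb: (605 − 606.5625)² / 606.5625 = 0.0040
  clean-shank single-comb: (212 − 202.1875)² / 202.1875 = 0.4762
χ² = 0.2130 + 0.2157 + 0.0040 + 0.4762 = 0.9089 ≈ 0.909
Degrees of freedom = 4 − 1 = 3; critical value at α = 0.05 is 7.815.
Since 0.909 < 7.815, we fail to reject the null hypothesis — the data are consistent with the 9:3:3:1 ratio.

0.909; consistent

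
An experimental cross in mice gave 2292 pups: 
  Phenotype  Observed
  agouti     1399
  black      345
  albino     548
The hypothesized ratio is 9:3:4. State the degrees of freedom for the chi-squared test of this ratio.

2

A goodness-of-fit test with 3 phenotype classes has df = 3 − 1 = 2.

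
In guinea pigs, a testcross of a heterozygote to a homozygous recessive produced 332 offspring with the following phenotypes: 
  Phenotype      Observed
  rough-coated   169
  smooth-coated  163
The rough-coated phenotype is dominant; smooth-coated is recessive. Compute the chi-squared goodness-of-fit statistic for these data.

A testcross of a heterozygote (Aa × aa) gives a 1:1 phenotypic ratio.
Under the 1:1 hypothesis (Σ ratio = 2, N = 332):
  rough-coated: 332 × 1/2 = 166
  smooth-coated: 332 × 1/2 = 166
χ² = Σ (O − E)² / E
  rough-coated: (169 − 166)² / 166 = 0.0542
  smooth-coated: (163 − 166)² / 166 = 0.0542
χ² = 0.0542 + 0.0542 = 0.1084 ≈ 0.108

0.108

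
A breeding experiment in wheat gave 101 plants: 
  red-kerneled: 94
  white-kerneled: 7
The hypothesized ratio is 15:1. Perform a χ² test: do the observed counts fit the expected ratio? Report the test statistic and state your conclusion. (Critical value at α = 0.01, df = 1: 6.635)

Under the 15:1 hypothesis (Σ ratio = 16, N = 101):
  red-kerneled: 101 × 15/16 = 94.6875
  white-kerneled: 101 × 1/16 = 6.3125
χ² = Σ (O − E)² / E
  red-kerneled: (94 − 94.6875)² / 94.6875 = 0.0050
  white-kerneled: (7 − 6.3125)² / 6.3125 = 0.0749
χ² = 0.0050 + 0.0749 = 0.0799 ≈ 0.080
Degrees of freedom = 2 − 1 = 1; critical value at α = 0.01 is 6.635.
Since 0.080 < 6.635, we fail to reject the null hypothesis — the data are consistent with the 15:1 ratio.

0.080; consistent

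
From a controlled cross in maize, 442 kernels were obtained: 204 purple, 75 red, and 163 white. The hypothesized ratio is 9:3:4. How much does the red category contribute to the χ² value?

0.748

Expected counts for N = 442 under a 9:3:4 ratio (total parts = 16):
  purple: 442 × 9/16 = 248.625
  red: 442 × 3/16 = 82.875
  white: 442 × 4/16 = 110.5
Contribution of red: (75 − 82.875)² / 82.875 = 0.7483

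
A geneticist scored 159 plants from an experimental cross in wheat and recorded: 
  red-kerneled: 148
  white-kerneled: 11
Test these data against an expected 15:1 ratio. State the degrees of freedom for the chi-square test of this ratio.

1

A goodness-of-fit test with 2 phenotype classes has df = 2 − 1 = 1.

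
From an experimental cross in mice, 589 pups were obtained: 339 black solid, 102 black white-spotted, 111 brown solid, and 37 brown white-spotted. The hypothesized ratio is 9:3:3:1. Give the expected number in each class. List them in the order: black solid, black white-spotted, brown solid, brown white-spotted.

Expected counts for N = 589 under a 9:3:3:1 ratio (total parts = 16):
  black solid: 589 × 9/16 = 331.3125
  black white-spotted: 589 × 3/16 = 110.4375
  brown solid: 589 × 3/16 = 110.4375
  brown white-spotted: 589 × 1/16 = 36.8125

331.3125, 110.4375, 110.4375, 36.8125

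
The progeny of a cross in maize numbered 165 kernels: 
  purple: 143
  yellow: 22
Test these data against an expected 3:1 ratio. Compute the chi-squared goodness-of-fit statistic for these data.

Under the 3:1 hypothesis (Σ ratio = 4, N = 165):
  purple: 165 × 3/4 = 123.75
  yellow: 165 × 1/4 = 41.25
χ² = Σ (O − E)² / E
  purple: (143 − 123.75)² / 123.75 = 2.9944
  yellow: (22 − 41.25)² / 41.25 = 8.9833
χ² = 2.9944 + 8.9833 = 11.9777 ≈ 11.978

11.978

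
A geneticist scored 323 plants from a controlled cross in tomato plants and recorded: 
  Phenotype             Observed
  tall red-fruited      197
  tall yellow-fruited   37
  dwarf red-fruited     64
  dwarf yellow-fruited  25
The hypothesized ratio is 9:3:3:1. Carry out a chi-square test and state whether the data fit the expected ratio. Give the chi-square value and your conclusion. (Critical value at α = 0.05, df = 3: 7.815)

11.800; not consistent

Total ratio parts = 16. Expected numbers out of 323:
  tall red-fruited: 323 × 9/16 = 181.6875
  tall yellow-fruited: 323 × 3/16 = 60.5625
  dwarf red-fruited: 323 × 3/16 = 60.5625
  dwarf yellow-fruited: 323 × 1/16 = 20.1875
χ² = Σ (O − E)² / E
  tall red-fruited: (197 − 181.6875)² / 181.6875 = 1.2905
  tall yellow-fruited: (37 − 60.5625)² / 60.5625 = 9.1672
  dwarf red-fruited: (64 − 60.5625)² / 60.5625 = 0.1951
  dwarf yellow-fruited: (25 − 20.1875)² / 20.1875 = 1.1473
χ² = 1.2905 + 9.1672 + 0.1951 + 1.1473 = 11.8001 ≈ 11.800
Degrees of freedom = 4 − 1 = 3; critical value at α = 0.05 is 7.815.
Since 11.800 > 7.815, we reject the null hypothesis — the data do not fit the 9:3:3:1 ratio.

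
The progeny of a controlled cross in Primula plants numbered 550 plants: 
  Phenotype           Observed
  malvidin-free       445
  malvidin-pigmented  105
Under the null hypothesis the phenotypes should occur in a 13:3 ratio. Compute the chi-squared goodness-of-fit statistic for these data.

0.042

Expected counts for N = 550 under a 13:3 ratio (total parts = 16):
  malvidin-free: 550 × 13/16 = 446.875
  malvidin-pigmented: 550 × 3/16 = 103.125
χ² = Σ (O − E)² / E
  malvidin-free: (445 − 446.875)² / 446.875 = 0.0079
  malvidin-pigmented: (105 − 103.125)² / 103.125 = 0.0341
χ² = 0.0079 + 0.0341 = 0.042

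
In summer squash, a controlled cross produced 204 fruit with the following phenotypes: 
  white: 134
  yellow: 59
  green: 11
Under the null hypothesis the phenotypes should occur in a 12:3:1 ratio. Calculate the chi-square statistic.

Total ratio parts = 16. Expected numbers out of 204:
  white: 204 × 12/16 = 153
  yellow: 204 × 3/16 = 38.25
  green: 204 × 1/16 = 12.75
χ² = Σ (O − E)² / E
  white: (134 − 153)² / 153 = 2.3595
  yellow: (59 − 38.25)² / 38.25 = 11.2565
  green: (11 − 12.75)² / 12.75 = 0.2402
χ² = 2.3595 + 11.2565 + 0.2402 = 13.8562 ≈ 13.856

13.856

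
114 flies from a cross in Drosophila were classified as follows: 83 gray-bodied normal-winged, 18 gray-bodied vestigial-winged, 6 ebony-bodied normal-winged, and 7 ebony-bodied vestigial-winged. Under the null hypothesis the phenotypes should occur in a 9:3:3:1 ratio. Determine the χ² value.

Total ratio parts = 16. Expected numbers out of 114:
  gray-bodied normal-winged: 114 × 9/16 = 64.125
  gray-bodied vestigial-winged: 114 × 3/16 = 21.375
  ebony-bodied normal-winged: 114 × 3/16 = 21.375
  ebony-bodied vestigial-winged: 114 × 1/16 = 7.125
χ² = Σ (O − E)² / E
  gray-bodied normal-winged: (83 − 64.125)² / 64.125 = 5.5558
  gray-bodied vestigial-winged: (18 − 21.375)² / 21.375 = 0.5329
  ebony-bodied normal-winged: (6 − 21.375)² / 21.375 = 11.0592
  ebony-bodied vestigial-winged: (7 − 7.125)² / 7.125 = 0.0022
χ² = 5.5558 + 0.5329 + 11.0592 + 0.0022 = 17.1501 ≈ 17.150

17.150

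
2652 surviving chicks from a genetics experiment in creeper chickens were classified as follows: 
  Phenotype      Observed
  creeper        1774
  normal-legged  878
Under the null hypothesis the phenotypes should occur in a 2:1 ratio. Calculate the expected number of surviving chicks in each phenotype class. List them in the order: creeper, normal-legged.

Total ratio parts = 3. Expected numbers out of 2652:
  creeper: 2652 × 2/3 = 1768
  normal-legged: 2652 × 1/3 = 884

1768, 884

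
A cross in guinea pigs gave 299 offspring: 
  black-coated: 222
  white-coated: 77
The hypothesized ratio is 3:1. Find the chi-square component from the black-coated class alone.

Expected counts for N = 299 under a 3:1 ratio (total parts = 4):
  black-coated: 299 × 3/4 = 224.25
  white-coated: 299 × 1/4 = 74.75
Contribution of black-coated: (222 − 224.25)² / 224.25 = 0.0226

0.023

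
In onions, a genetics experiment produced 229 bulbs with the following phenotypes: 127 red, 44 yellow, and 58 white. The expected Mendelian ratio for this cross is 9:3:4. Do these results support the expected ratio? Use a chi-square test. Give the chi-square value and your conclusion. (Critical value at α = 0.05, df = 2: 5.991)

Expected counts for N = 229 under a 9:3:4 ratio (total parts = 16):
  red: 229 × 9/16 = 128.8125
  yellow: 229 × 3/16 = 42.9375
  white: 229 × 4/16 = 57.25
χ² = Σ (O − E)² / E
  red: (127 − 128.8125)² / 128.8125 = 0.0255
  yellow: (44 − 42.9375)² / 42.9375 = 0.0263
  white: (58 − 57.25)² / 57.25 = 0.0098
χ² = 0.0255 + 0.0263 + 0.0098 = 0.0616 ≈ 0.062
Degrees of freedom = 3 − 1 = 2; critical value at α = 0.05 is 5.991.
Since 0.062 < 5.991, we fail to reject the null hypothesis — the data are consistent with the 9:3:4 ratio.

0.062; consistent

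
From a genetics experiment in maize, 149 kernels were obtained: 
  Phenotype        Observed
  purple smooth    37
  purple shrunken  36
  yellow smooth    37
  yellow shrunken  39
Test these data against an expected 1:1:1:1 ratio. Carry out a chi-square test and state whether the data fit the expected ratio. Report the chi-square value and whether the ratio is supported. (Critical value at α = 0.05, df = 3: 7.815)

Expected counts for N = 149 under a 1:1:1:1 ratio (total parts = 4):
  purple smooth: 149 × 1/4 = 37.25
  purple shrunken: 149 × 1/4 = 37.25
  yellow smooth: 149 × 1/4 = 37.25
  yellow shrunken: 149 × 1/4 = 37.25
χ² = Σ (O − E)² / E
  purple smooth: (37 − 37.25)² / 37.25 = 0.0017
  purple shrunken: (36 − 37.25)² / 37.25 = 0.0419
  yellow smooth: (37 − 37.25)² / 37.25 = 0.0017
  yellow shrunken: (39 − 37.25)² / 37.25 = 0.0822
χ² = 0.0017 + 0.0419 + 0.0017 + 0.0822 = 0.1275 ≈ 0.128
Degrees of freedom = 4 − 1 = 3; critical value at α = 0.05 is 7.815.
Since 0.128 < 7.815, we fail to reject the null hypothesis — the data are consistent with the 1:1:1:1 ratio.

0.128; consistent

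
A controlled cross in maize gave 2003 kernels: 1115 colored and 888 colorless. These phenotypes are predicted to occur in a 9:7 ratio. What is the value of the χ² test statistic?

Expected counts for N = 2003 under a 9:7 ratio (total parts = 16):
  colored: 2003 × 9/16 = 1126.6875
  colorless: 2003 × 7/16 = 876.3125
χ² = Σ (O − E)² / E
  colored: (1115 − 1126.6875)² / 1126.6875 = 0.1212
  colorless: (888 − 876.3125)² / 876.3125 = 0.1559
χ² = 0.1212 + 0.1559 = 0.2771 ≈ 0.277

0.277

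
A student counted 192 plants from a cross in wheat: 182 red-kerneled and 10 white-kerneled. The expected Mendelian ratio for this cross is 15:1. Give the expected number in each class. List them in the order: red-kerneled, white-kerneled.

180, 12

Expected counts for N = 192 under a 15:1 ratio (total parts = 16):
  red-kerneled: 192 × 15/16 = 180
  white-kerneled: 192 × 1/16 = 12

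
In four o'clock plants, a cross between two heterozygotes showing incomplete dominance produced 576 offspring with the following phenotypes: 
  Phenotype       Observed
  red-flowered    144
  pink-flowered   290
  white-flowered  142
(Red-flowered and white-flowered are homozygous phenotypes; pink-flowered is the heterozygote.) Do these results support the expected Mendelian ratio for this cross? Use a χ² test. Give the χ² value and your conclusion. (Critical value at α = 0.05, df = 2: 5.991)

0.042; consistent

With incomplete dominance, a heterozygote × heterozygote cross gives a 1:2:1 phenotypic ratio.
Expected counts for N = 576 under a 1:2:1 ratio (total parts = 4):
  red-flowered: 576 × 1/4 = 144
  pink-flowered: 576 × 2/4 = 288
  white-flowered: 576 × 1/4 = 144
χ² = Σ (O − E)² / E
  red-flowered: (144 − 144)² / 144 = 0.0000
  pink-flowered: (290 − 288)² / 288 = 0.0139
  white-flowered: (142 − 144)² / 144 = 0.0278
χ² = 0.0000 + 0.0139 + 0.0278 = 0.0417 ≈ 0.042
Degrees of freedom = 3 − 1 = 2; critical value at α = 0.05 is 5.991.
Since 0.042 < 5.991, we fail to reject the null hypothesis — the data are consistent with the 1:2:1 ratio.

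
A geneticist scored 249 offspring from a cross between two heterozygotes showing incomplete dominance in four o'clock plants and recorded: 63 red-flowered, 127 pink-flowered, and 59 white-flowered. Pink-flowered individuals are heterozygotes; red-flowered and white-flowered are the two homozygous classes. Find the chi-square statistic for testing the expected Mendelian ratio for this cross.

0.229

With incomplete dominance, a heterozygote × heterozygote cross gives a 1:2:1 phenotypic ratio.
The 1:2:1 ratio has 4 parts, so with N = 249 the expected counts are:
  red-flowered: 249 × 1/4 = 62.25
  pink-flowered: 249 × 2/4 = 124.5
  white-flowered: 249 × 1/4 = 62.25
χ² = Σ (O − E)² / E
  red-flowered: (63 − 62.25)² / 62.25 = 0.0090
  pink-flowered: (127 − 124.5)² / 124.5 = 0.0502
  white-flowered: (59 − 62.25)² / 62.25 = 0.1697
χ² = 0.0090 + 0.0502 + 0.1697 = 0.2289 ≈ 0.229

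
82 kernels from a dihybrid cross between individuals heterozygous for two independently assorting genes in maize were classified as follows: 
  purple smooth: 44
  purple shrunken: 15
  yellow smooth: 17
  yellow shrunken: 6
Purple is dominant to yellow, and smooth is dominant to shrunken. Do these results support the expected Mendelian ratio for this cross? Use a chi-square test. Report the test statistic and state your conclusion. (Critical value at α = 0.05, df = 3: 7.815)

A dihybrid F₂ with independent assortment and complete dominance at both loci gives a 9:3:3:1 phenotypic ratio.
Total ratio parts = 16. Expected numbers out of 82:
  purple smooth: 82 × 9/16 = 46.125
  purple shrunken: 82 × 3/16 = 15.375
  yellow smooth: 82 × 3/16 = 15.375
  yellow shrunken: 82 × 1/16 = 5.125
χ² = Σ (O − E)² / E
  purple smooth: (44 − 46.125)² / 46.125 = 0.0979
  purple shrunken: (15 − 15.375)² / 15.375 = 0.0091
  yellow smooth: (17 − 15.375)² / 15.375 = 0.1717
  yellow shrunken: (6 − 5.125)² / 5.125 = 0.1494
χ² = 0.0979 + 0.0091 + 0.1717 + 0.1494 = 0.4281 ≈ 0.428
Degrees of freedom = 4 − 1 = 3; critical value at α = 0.05 is 7.815.
Since 0.428 < 7.815, we fail to reject the null hypothesis — the data are consistent with the 9:3:3:1 ratio.

0.428; consistent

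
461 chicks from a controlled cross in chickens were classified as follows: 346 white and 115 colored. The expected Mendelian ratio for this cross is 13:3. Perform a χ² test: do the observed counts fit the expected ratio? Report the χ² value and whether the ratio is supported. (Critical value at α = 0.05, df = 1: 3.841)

11.616; not consistent

Total ratio parts = 16. Expected numbers out of 461:
  white: 461 × 13/16 = 374.5625
  colored: 461 × 3/16 = 86.4375
χ² = Σ (O − E)² / E
  white: (346 − 374.5625)² / 374.5625 = 2.1781
  colored: (115 − 86.4375)² / 86.4375 = 9.4382
χ² = 2.1781 + 9.4382 = 11.6163 ≈ 11.616
Degrees of freedom = 2 − 1 = 1; critical value at α = 0.05 is 3.841.
Since 11.616 > 3.841, we reject the null hypothesis — the data do not fit the 13:3 ratio.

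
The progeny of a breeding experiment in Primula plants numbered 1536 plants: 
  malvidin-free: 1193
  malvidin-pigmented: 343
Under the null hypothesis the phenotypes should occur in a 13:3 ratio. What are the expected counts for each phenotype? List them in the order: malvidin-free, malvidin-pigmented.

Total ratio parts = 16. Expected numbers out of 1536:
  malvidin-free: 1536 × 13/16 = 1248
  malvidin-pigmented: 1536 × 3/16 = 288

1248, 288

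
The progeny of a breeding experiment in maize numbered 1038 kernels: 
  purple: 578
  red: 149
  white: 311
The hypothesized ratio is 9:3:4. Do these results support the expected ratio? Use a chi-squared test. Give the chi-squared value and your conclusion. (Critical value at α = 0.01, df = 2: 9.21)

20.975; not consistent

Total ratio parts = 16. Expected numbers out of 1038:
  purple: 1038 × 9/16 = 583.875
  red: 1038 × 3/16 = 194.625
  white: 1038 × 4/16 = 259.5
χ² = Σ (O − E)² / E
  purple: (578 − 583.875)² / 583.875 = 0.0591
  red: (149 − 194.625)² / 194.625 = 10.6956
  white: (311 − 259.5)² / 259.5 = 10.2206
χ² = 0.0591 + 10.6956 + 10.2206 = 20.9753 ≈ 20.975
Degrees of freedom = 3 − 1 = 2; critical value at α = 0.01 is 9.21.
Since 20.975 > 9.21, we reject the null hypothesis — the data do not fit the 9:3:4 ratio.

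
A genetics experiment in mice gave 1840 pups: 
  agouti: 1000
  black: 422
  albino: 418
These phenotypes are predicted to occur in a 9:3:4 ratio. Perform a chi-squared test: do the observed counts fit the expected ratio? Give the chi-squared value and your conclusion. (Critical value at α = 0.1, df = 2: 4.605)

Under the 9:3:4 hypothesis (Σ ratio = 16, N = 1840):
  agouti: 1840 × 9/16 = 1035
  black: 1840 × 3/16 = 345
  albino: 1840 × 4/16 = 460
χ² = Σ (O − E)² / E
  agouti: (1000 − 1035)² / 1035 = 1.1836
  black: (422 − 345)² / 345 = 17.1855
  albino: (418 − 460)² / 460 = 3.8348
χ² = 1.1836 + 17.1855 + 3.8348 = 22.2039 ≈ 22.204
Degrees of freedom = 3 − 1 = 2; critical value at α = 0.1 is 4.605.
Since 22.204 > 4.605, we reject the null hypothesis — the data do not fit the 9:3:4 ratio.

22.204; not consistent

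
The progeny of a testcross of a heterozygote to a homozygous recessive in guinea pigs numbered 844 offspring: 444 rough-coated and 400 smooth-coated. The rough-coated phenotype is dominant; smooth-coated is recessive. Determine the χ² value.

2.294

A testcross of a heterozygote (Aa × aa) gives a 1:1 phenotypic ratio.
Under the 1:1 hypothesis (Σ ratio = 2, N = 844):
  rough-coated: 844 × 1/2 = 422
  smooth-coated: 844 × 1/2 = 422
χ² = Σ (O − E)² / E
  rough-coated: (444 − 422)² / 422 = 1.1469
  smooth-coated: (400 − 422)² / 422 = 1.1469
χ² = 1.1469 + 1.1469 = 2.2938 ≈ 2.294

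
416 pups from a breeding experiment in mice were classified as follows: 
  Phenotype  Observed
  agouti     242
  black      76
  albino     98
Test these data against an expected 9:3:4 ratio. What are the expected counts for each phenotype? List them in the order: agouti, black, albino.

234, 78, 104

Total ratio parts = 16. Expected numbers out of 416:
  agouti: 416 × 9/16 = 234
  black: 416 × 3/16 = 78
  albino: 416 × 4/16 = 104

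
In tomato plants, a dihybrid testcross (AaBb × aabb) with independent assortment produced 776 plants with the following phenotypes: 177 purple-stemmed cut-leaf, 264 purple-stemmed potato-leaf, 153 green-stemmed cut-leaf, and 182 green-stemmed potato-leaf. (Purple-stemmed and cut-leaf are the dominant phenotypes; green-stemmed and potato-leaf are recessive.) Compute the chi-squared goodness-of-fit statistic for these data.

A dihybrid testcross with independent assortment gives a 1:1:1:1 ratio.
Under the 1:1:1:1 hypothesis (Σ ratio = 4, N = 776):
  purple-stemmed cut-leaf: 776 × 1/4 = 194
  purple-stemmed potato-leaf: 776 × 1/4 = 194
  green-stemmed cut-leaf: 776 × 1/4 = 194
  green-stemmed potato-leaf: 776 × 1/4 = 194
χ² = Σ (O − E)² / E
  purple-stemmed cut-leaf: (177 − 194)² / 194 = 1.4897
  purple-stemmed potato-leaf: (264 − 194)² / 194 = 25.2577
  green-stemmed cut-leaf: (153 − 194)² / 194 = 8.6649
  green-stemmed potato-leaf: (182 − 194)² / 194 = 0.7423
χ² = 1.4897 + 25.2577 + 8.6649 + 0.7423 = 36.1546 ≈ 36.155

36.155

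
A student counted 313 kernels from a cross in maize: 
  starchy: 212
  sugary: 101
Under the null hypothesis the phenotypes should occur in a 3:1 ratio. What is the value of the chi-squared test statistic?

Expected counts for N = 313 under a 3:1 ratio (total parts = 4):
  starchy: 313 × 3/4 = 234.75
  sugary: 313 × 1/4 = 78.25
χ² = Σ (O − E)² / E
  starchy: (212 − 234.75)² / 234.75 = 2.2047
  sugary: (101 − 78.25)² / 78.25 = 6.6142
χ² = 2.2047 + 6.6142 = 8.8189 ≈ 8.819

8.819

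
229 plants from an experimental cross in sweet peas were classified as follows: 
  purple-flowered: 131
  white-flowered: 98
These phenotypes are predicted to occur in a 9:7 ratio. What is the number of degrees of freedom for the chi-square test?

A goodness-of-fit test with 2 phenotype classes has df = 2 − 1 = 1.

1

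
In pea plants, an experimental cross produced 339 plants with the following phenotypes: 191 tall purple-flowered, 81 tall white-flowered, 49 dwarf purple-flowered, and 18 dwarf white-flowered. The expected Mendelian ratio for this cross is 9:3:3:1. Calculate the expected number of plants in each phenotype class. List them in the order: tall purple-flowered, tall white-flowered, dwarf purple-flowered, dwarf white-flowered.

190.6875, 63.5625, 63.5625, 21.1875

Total ratio parts = 16. Expected numbers out of 339:
  tall purple-flowered: 339 × 9/16 = 190.6875
  tall white-flowered: 339 × 3/16 = 63.5625
  dwarf purple-flowered: 339 × 3/16 = 63.5625
  dwarf white-flowered: 339 × 1/16 = 21.1875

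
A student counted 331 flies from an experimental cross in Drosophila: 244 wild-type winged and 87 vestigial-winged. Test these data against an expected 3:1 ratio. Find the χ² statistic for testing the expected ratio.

Under the 3:1 hypothesis (Σ ratio = 4, N = 331):
  wild-type winged: 331 × 3/4 = 248.25
  vestigial-winged: 331 × 1/4 = 82.75
χ² = Σ (O − E)² / E
  wild-type winged: (244 − 248.25)² / 248.25 = 0.0728
  vestigial-winged: (87 − 82.75)² / 82.75 = 0.2183
χ² = 0.0728 + 0.2183 = 0.2911 ≈ 0.291

0.291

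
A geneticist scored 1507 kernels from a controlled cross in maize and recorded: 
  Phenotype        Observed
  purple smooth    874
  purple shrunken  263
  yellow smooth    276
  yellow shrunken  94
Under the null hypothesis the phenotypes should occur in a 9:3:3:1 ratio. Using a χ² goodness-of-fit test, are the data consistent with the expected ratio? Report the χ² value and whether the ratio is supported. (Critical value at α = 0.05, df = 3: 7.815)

2.324; consistent

Expected counts for N = 1507 under a 9:3:3:1 ratio (total parts = 16):
  purple smooth: 1507 × 9/16 = 847.6875
  purple shrunken: 1507 × 3/16 = 282.5625
  yellow smooth: 1507 × 3/16 = 282.5625
  yellow shrunken: 1507 × 1/16 = 94.1875
χ² = Σ (O − E)² / E
  purple smooth: (874 − 847.6875)² / 847.6875 = 0.8167
  purple shrunken: (263 − 282.5625)² / 282.5625 = 1.3544
  yellow smooth: (276 − 282.5625)² / 282.5625 = 0.1524
  yellow shrunken: (94 − 94.1875)² / 94.1875 = 0.0004
χ² = 0.8167 + 1.3544 + 0.1524 + 0.0004 = 2.3239 ≈ 2.324
Degrees of freedom = 4 − 1 = 3; critical value at α = 0.05 is 7.815.
Since 2.324 < 7.815, we fail to reject the null hypothesis — the data are consistent with the 9:3:3:1 ratio.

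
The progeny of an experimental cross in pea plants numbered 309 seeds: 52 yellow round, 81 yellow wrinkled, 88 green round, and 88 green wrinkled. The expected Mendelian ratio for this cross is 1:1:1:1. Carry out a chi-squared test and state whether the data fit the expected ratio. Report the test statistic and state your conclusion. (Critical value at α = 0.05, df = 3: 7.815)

Expected counts for N = 309 under a 1:1:1:1 ratio (total parts = 4):
  yellow round: 309 × 1/4 = 77.25
  yellow wrinkled: 309 × 1/4 = 77.25
  green round: 309 × 1/4 = 77.25
  green wrinkled: 309 × 1/4 = 77.25
χ² = Σ (O − E)² / E
  yellow round: (52 − 77.25)² / 77.25 = 8.2532
  yellow wrinkled: (81 − 77.25)² / 77.25 = 0.1820
  green round: (88 − 77.25)² / 77.25 = 1.4960
  green wrinkled: (88 − 77.25)² / 77.25 = 1.4960
χ² = 8.2532 + 0.1820 + 1.4960 + 1.4960 = 11.4272 ≈ 11.427
Degrees of freedom = 4 − 1 = 3; critical value at α = 0.05 is 7.815.
Since 11.427 > 7.815, we reject the null hypothesis — the data do not fit the 1:1:1:1 ratio.

11.427; not consistent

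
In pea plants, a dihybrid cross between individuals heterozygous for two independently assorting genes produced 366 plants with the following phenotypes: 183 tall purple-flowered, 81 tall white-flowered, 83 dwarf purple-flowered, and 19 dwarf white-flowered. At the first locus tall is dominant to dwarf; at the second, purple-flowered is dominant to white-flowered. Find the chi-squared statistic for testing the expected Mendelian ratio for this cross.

A dihybrid F₂ with independent assortment and complete dominance at both loci gives a 9:3:3:1 phenotypic ratio.
Expected counts for N = 366 under a 9:3:3:1 ratio (total parts = 16):
  tall purple-flowered: 366 × 9/16 = 205.875
  tall white-flowered: 366 × 3/16 = 68.625
  dwarf purple-flowered: 366 × 3/16 = 68.625
  dwarf white-flowered: 366 × 1/16 = 22.875
χ² = Σ (O − E)² / E
  tall purple-flowered: (183 − 205.875)² / 205.875 = 2.5417
  tall white-flowered: (81 − 68.625)² / 68.625 = 2.2316
  dwarf purple-flowered: (83 − 68.625)² / 68.625 = 3.0112
  dwarf white-flowered: (19 − 22.875)² / 22.875 = 0.6564
χ² = 2.5417 + 2.2316 + 3.0112 + 0.6564 = 8.4409 ≈ 8.441

8.441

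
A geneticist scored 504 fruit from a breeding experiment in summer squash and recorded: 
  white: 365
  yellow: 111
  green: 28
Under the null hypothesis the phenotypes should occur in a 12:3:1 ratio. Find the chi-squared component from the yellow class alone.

2.881

The 12:3:1 ratio has 16 parts, so with N = 504 the expected counts are:
  white: 504 × 12/16 = 378
  yellow: 504 × 3/16 = 94.5
  green: 504 × 1/16 = 31.5
Contribution of yellow: (111 − 94.5)² / 94.5 = 2.8810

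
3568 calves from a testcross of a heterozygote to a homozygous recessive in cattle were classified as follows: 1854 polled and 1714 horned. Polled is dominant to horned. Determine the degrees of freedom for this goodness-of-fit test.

A testcross of a heterozygote (Aa × aa) gives a 1:1 phenotypic ratio.
A goodness-of-fit test with 2 phenotype classes has df = 2 − 1 = 1.

1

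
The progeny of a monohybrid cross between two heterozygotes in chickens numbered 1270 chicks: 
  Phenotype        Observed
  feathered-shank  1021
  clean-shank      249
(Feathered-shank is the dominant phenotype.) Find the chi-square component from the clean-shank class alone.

For a monohybrid cross between heterozygotes with complete dominance, the expected phenotypic ratio is 3:1.
Total ratio parts = 4. Expected numbers out of 1270:
  feathered-shank: 1270 × 3/4 = 952.5
  clean-shank: 1270 × 1/4 = 317.5
Contribution of clean-shank: (249 − 317.5)² / 317.5 = 14.7787

14.779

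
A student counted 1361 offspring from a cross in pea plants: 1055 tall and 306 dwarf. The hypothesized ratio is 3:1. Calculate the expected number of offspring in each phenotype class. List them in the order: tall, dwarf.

The 3:1 ratio has 4 parts, so with N = 1361 the expected counts are:
  tall: 1361 × 3/4 = 1020.75
  dwarf: 1361 × 1/4 = 340.25

1020.75, 340.25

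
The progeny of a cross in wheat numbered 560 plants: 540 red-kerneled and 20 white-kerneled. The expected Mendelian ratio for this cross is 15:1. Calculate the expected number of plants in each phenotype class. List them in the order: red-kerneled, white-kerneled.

Total ratio parts = 16. Expected numbers out of 560:
  red-kerneled: 560 × 15/16 = 525
  white-kerneled: 560 × 1/16 = 35

525, 35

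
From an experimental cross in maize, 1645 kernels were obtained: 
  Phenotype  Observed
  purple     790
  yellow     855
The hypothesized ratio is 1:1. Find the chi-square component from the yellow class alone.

1.284

Under the 1:1 hypothesis (Σ ratio = 2, N = 1645):
  purple: 1645 × 1/2 = 822.5
  yellow: 1645 × 1/2 = 822.5
Contribution of yellow: (855 − 822.5)² / 822.5 = 1.2842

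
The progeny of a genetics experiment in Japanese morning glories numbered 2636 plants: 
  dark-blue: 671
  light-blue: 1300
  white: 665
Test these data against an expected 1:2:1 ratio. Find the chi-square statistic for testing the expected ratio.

0.519

Expected counts for N = 2636 under a 1:2:1 ratio (total parts = 4):
  dark-blue: 2636 × 1/4 = 659
  light-blue: 2636 × 2/4 = 1318
  white: 2636 × 1/4 = 659
χ² = Σ (O − E)² / E
  dark-blue: (671 − 659)² / 659 = 0.2185
  light-blue: (1300 − 1318)² / 1318 = 0.2458
  white: (665 − 659)² / 659 = 0.0546
χ² = 0.2185 + 0.2458 + 0.0546 = 0.5189 ≈ 0.519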